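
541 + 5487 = 6028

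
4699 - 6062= - 1363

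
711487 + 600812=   1312299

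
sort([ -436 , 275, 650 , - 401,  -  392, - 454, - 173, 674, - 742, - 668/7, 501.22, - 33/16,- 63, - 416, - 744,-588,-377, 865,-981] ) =[-981, - 744, - 742, - 588, - 454,  -  436,-416, - 401, - 392,-377,  -  173, - 668/7,  -  63, - 33/16, 275,  501.22, 650, 674, 865 ]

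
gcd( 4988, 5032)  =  4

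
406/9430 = 203/4715 = 0.04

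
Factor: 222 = 2^1*3^1 * 37^1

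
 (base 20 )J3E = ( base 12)4536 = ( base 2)1110111111010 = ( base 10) 7674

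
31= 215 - 184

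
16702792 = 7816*2137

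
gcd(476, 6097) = 7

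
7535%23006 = 7535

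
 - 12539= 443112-455651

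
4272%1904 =464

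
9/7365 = 3/2455 = 0.00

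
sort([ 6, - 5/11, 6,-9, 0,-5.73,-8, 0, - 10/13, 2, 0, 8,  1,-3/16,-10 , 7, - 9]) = [- 10,-9, -9, - 8,-5.73 , - 10/13 , - 5/11,-3/16 , 0,0,0,1, 2  ,  6, 6, 7,  8 ] 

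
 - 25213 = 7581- 32794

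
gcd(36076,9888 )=4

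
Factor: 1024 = 2^10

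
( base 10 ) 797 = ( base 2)1100011101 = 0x31D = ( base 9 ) 1075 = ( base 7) 2216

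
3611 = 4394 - 783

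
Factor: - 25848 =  - 2^3*3^2*359^1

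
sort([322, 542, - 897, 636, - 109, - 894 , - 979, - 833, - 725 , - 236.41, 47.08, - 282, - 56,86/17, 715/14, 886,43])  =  [ - 979, - 897, - 894, - 833  , - 725, - 282,-236.41,  -  109,-56,86/17 , 43, 47.08,715/14,322, 542, 636, 886]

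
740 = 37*20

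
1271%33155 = 1271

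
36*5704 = 205344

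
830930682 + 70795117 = 901725799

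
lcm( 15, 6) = 30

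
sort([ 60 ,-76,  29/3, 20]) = [-76, 29/3,  20  ,  60]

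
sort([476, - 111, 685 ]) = [ -111, 476,685] 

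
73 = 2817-2744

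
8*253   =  2024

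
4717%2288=141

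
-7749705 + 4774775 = -2974930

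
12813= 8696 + 4117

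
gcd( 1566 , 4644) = 54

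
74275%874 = 859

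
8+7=15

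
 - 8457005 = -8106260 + - 350745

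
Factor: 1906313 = 431^1*4423^1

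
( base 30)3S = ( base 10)118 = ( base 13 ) 91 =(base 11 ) A8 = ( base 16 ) 76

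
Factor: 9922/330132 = 2^( - 1 )*3^( - 1 )*11^1*61^ ( - 1) =11/366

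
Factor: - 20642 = -2^1*10321^1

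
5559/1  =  5559   =  5559.00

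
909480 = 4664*195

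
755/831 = 755/831 = 0.91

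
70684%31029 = 8626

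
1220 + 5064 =6284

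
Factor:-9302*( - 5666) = 52705132 = 2^2*2833^1 * 4651^1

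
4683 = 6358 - 1675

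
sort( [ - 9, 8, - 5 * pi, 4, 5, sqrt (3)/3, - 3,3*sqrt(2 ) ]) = [ - 5*pi , - 9, - 3,sqrt(3 ) /3,  4, 3*sqrt(2),5, 8 ]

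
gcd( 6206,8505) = 1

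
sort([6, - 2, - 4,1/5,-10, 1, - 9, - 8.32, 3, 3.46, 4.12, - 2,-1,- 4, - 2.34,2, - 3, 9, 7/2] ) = [ - 10, - 9, - 8.32 , - 4, - 4, - 3, - 2.34,- 2, - 2 , - 1,1/5, 1 , 2, 3,3.46,  7/2,4.12, 6,9 ]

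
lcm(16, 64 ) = 64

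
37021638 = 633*58486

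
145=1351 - 1206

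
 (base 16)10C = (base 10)268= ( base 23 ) BF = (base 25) AI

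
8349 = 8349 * 1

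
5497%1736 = 289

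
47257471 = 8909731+38347740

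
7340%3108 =1124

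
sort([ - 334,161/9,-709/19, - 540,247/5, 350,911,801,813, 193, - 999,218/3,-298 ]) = [ - 999, - 540, - 334,-298, - 709/19, 161/9,247/5,218/3, 193,350, 801, 813,911] 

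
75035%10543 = 1234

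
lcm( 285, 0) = 0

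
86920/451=2120/11=192.73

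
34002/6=5667= 5667.00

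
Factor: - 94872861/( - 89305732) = 2^( - 2 )*3^2*23^1*29^( - 1)*193^(  -  1)*3989^( - 1)*458323^1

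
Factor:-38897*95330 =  - 3708051010 = - 2^1 * 5^1*97^1*401^1 * 9533^1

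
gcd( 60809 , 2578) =1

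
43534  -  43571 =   -  37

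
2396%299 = 4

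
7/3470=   7/3470 = 0.00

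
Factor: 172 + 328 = 2^2*5^3 = 500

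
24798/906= 27 + 56/151 = 27.37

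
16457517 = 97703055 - 81245538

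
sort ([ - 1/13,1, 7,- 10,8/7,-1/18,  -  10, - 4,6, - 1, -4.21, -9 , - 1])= [ - 10,-10,-9, - 4.21,- 4,- 1, - 1, - 1/13,-1/18,1,8/7, 6,7]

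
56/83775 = 56/83775 = 0.00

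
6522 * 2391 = 15594102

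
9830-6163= 3667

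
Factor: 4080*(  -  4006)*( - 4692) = 2^7* 3^2 * 5^1 * 17^2*23^1 * 2003^1 =76688300160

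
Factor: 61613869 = 3079^1*20011^1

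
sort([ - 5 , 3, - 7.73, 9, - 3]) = [ - 7.73, - 5, - 3,3, 9 ] 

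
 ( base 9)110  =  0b1011010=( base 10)90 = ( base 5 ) 330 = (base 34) 2M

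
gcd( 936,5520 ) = 24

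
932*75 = 69900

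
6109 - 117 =5992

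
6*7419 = 44514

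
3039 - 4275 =-1236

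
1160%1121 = 39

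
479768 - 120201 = 359567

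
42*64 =2688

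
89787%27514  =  7245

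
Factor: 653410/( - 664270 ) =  - 19^2*367^( - 1) = -361/367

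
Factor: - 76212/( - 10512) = 2^( - 2 )*29^1  =  29/4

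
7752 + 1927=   9679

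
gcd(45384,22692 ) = 22692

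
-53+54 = 1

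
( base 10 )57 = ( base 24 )29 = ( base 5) 212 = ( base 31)1Q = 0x39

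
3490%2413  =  1077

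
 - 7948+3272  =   - 4676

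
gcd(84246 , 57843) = 3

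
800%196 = 16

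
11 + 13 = 24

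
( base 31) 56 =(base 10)161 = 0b10100001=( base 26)65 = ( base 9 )188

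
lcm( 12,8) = 24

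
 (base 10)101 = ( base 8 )145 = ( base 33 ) 32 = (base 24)45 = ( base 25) 41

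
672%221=9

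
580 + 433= 1013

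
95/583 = 95/583 = 0.16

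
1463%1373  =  90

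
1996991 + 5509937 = 7506928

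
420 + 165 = 585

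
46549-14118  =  32431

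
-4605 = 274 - 4879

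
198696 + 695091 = 893787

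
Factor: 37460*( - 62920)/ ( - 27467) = 2^5* 5^2*13^1*227^(-1 )*1873^1 = 19479200/227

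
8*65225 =521800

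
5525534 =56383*98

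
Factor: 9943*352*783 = 2740449888 = 2^5 * 3^3*11^1*29^1 * 61^1*163^1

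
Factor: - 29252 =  - 2^2*71^1*103^1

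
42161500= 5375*7844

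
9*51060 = 459540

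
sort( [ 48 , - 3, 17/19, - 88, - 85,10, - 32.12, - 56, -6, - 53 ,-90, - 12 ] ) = [ - 90, - 88, - 85 ,- 56, - 53, - 32.12  , - 12, - 6 , - 3,17/19,10, 48 ] 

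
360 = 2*180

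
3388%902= 682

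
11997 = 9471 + 2526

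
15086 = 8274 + 6812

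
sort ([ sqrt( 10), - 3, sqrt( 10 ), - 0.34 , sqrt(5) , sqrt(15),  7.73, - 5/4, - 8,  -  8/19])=[ - 8,  -  3,-5/4  , - 8/19, - 0.34, sqrt(  5),sqrt ( 10),sqrt (10),sqrt(15),  7.73]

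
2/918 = 1/459 =0.00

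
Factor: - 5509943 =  - 19^2 * 15263^1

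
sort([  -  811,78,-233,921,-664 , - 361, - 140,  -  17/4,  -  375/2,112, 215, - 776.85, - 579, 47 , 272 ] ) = [- 811  ,-776.85, - 664,  -  579, - 361,  -  233,-375/2,-140, - 17/4 , 47,78, 112,215, 272, 921 ] 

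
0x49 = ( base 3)2201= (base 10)73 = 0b1001001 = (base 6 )201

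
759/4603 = 759/4603= 0.16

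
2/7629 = 2/7629 = 0.00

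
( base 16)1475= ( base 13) 24CB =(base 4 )1101311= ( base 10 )5237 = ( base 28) 6j1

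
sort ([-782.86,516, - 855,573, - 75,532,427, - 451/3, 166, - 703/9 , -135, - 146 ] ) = [ - 855, - 782.86, - 451/3,- 146,-135, - 703/9 ,  -  75, 166 , 427 , 516, 532, 573]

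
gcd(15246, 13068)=2178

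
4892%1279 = 1055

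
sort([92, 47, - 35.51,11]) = [ - 35.51,  11, 47, 92 ]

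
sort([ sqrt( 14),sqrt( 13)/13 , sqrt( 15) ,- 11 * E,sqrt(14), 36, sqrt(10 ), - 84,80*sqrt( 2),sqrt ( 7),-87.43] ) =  [-87.43, - 84  , - 11 * E, sqrt(13 )/13,sqrt(7), sqrt(10), sqrt( 14 ),  sqrt( 14),sqrt( 15), 36,80*sqrt( 2)]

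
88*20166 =1774608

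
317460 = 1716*185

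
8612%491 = 265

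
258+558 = 816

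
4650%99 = 96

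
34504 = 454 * 76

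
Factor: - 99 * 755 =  - 74745 = - 3^2*5^1*11^1 * 151^1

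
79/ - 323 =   -  1 + 244/323 = - 0.24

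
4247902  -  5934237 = - 1686335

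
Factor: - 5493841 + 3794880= -1698961  =  - 11^2 * 19^1*739^1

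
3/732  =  1/244 = 0.00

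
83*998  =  82834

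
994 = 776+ 218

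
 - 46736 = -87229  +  40493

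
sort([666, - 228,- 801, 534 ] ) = [ -801, - 228,534,666]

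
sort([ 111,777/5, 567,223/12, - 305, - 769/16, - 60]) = [- 305,-60,-769/16,223/12,  111,777/5,567 ] 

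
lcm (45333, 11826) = 271998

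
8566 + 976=9542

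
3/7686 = 1/2562=0.00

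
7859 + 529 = 8388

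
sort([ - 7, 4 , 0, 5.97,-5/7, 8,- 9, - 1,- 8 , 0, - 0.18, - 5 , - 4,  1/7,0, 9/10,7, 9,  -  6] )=[ - 9,-8 ,-7, - 6 , - 5 ,  -  4,-1, - 5/7 , - 0.18, 0,0,0, 1/7 , 9/10 , 4,5.97,  7 , 8, 9]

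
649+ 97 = 746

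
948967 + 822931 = 1771898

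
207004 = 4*51751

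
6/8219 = 6/8219 = 0.00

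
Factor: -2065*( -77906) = 2^1*5^1 * 7^1*59^1 * 38953^1 = 160875890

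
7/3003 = 1/429=   0.00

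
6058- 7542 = - 1484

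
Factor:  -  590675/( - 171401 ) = 5^2 * 23627^1*171401^( - 1 )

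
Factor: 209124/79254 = 2^1* 7^(  -  1)* 17^ ( - 1)*157^1 = 314/119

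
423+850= 1273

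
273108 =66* 4138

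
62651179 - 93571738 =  - 30920559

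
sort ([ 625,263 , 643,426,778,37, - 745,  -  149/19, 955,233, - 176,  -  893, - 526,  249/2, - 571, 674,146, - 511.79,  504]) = [  -  893, - 745, - 571, - 526, - 511.79, - 176, - 149/19,37,249/2,146,233,  263 , 426,504,625  ,  643,674,778, 955]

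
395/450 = 79/90 = 0.88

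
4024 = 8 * 503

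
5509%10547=5509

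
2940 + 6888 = 9828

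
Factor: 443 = 443^1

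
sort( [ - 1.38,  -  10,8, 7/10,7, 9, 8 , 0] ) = [ - 10, - 1.38, 0,7/10, 7, 8, 8,9 ]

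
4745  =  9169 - 4424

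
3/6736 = 3/6736=0.00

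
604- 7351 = - 6747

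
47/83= 47/83 = 0.57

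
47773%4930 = 3403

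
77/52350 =77/52350 = 0.00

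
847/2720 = 847/2720 = 0.31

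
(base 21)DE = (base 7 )560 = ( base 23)cb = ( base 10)287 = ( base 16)11f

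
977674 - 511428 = 466246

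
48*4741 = 227568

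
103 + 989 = 1092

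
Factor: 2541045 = 3^1*5^1*13^1*83^1  *  157^1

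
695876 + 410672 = 1106548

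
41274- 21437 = 19837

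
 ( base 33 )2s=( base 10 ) 94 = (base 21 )4a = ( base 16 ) 5E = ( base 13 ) 73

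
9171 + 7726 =16897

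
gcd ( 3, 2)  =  1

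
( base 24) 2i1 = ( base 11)1211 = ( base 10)1585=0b11000110001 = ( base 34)1cl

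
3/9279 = 1/3093 = 0.00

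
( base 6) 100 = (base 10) 36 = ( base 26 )1a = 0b100100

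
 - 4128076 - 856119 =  - 4984195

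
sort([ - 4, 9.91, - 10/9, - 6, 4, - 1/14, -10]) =[  -  10, - 6, - 4, - 10/9, - 1/14,4,9.91 ] 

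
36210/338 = 107+22/169 = 107.13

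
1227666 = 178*6897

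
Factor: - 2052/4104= - 2^( - 1)=-1/2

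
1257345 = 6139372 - 4882027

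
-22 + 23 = 1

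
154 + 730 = 884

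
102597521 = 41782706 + 60814815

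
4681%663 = 40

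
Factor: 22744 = 2^3*2843^1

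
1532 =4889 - 3357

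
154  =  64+90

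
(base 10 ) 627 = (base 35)HW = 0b1001110011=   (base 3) 212020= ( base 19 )1e0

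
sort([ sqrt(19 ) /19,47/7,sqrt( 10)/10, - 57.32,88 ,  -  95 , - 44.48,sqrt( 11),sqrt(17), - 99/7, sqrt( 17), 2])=[ - 95,- 57.32, - 44.48,  -  99/7, sqrt( 19)/19,  sqrt( 10 )/10, 2,  sqrt(11), sqrt(17), sqrt( 17),47/7, 88] 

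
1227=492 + 735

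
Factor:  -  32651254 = -2^1*17^1*960331^1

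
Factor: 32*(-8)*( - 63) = 16128 = 2^8 *3^2 * 7^1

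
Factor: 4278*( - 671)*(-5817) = 2^1*3^2*7^1*11^1*23^1*31^1 *61^1 * 277^1=16697919546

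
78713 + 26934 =105647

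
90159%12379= 3506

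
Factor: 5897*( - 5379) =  - 3^1*11^1*163^1*5897^1 = - 31719963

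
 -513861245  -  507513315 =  - 1021374560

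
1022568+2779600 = 3802168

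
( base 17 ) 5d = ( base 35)2s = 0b1100010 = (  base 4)1202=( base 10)98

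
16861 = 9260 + 7601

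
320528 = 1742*184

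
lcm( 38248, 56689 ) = 3174584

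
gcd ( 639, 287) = 1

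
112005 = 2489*45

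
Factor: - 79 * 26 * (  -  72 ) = 147888 = 2^4 * 3^2*13^1* 79^1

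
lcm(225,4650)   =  13950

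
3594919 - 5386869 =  - 1791950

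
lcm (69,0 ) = 0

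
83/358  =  83/358 = 0.23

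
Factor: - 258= - 2^1 * 3^1*43^1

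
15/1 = 15 =15.00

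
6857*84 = 575988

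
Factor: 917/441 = 3^(-2)*7^( - 1)*131^1  =  131/63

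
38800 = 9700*4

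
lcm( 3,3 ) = 3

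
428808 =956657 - 527849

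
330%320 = 10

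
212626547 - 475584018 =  - 262957471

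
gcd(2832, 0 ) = 2832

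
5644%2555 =534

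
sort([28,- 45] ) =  [-45,28] 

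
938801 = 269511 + 669290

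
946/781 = 86/71 = 1.21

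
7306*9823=71766838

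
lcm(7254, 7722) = 239382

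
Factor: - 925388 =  - 2^2 * 231347^1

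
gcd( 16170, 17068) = 2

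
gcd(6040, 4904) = 8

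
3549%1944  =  1605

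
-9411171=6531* (-1441)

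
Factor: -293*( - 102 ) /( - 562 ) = -14943/281 = - 3^1*17^1*281^( - 1)*293^1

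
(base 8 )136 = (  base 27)3D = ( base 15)64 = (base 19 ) 4I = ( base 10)94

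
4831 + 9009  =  13840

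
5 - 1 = 4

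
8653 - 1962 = 6691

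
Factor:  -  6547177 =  - 7^1* 13^1*71947^1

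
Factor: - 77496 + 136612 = 2^2*14779^1=59116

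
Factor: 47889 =3^2 * 17^1*313^1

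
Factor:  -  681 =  - 3^1*227^1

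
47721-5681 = 42040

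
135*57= 7695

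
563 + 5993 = 6556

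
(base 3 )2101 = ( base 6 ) 144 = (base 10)64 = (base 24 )2g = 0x40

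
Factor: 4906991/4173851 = 11^ ( - 1 ) * 379441^( - 1 )*4906991^1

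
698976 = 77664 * 9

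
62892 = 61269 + 1623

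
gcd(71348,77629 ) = 1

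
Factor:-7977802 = -2^1*7^1*569843^1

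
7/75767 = 7/75767 = 0.00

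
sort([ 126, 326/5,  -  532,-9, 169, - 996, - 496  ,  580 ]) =[ - 996, - 532, - 496, - 9, 326/5,126,169, 580 ]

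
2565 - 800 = 1765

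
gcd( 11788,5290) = 2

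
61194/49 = 8742/7 =1248.86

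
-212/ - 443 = 212/443 = 0.48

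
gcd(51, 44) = 1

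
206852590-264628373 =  - 57775783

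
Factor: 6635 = 5^1*1327^1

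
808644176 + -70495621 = 738148555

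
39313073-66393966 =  - 27080893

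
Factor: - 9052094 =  - 2^1*19^1*238213^1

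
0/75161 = 0 = 0.00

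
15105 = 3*5035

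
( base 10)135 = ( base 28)4n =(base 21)69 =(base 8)207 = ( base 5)1020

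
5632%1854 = 70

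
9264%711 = 21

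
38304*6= 229824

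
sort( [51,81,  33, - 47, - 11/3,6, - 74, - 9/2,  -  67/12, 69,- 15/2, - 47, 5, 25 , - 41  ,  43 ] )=[-74  , - 47, - 47,-41, - 15/2, - 67/12, - 9/2, - 11/3, 5, 6,25, 33, 43, 51, 69, 81 ]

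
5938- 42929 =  - 36991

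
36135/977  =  36135/977 = 36.99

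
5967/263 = 5967/263 = 22.69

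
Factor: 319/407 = 29^1*37^(  -  1) = 29/37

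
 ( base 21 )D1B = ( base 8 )13205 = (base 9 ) 7815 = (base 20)E85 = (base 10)5765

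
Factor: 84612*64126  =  2^3 * 3^1*11^1*641^1*32063^1 = 5425829112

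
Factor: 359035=5^1*71807^1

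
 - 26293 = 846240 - 872533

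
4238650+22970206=27208856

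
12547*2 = 25094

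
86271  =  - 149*( - 579 ) 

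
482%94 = 12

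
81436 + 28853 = 110289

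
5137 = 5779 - 642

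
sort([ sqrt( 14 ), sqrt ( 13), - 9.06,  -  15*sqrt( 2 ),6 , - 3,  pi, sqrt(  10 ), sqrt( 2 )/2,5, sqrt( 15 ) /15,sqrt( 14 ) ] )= [ - 15  *  sqrt( 2 ), - 9.06, -3, sqrt( 15 )/15,sqrt ( 2 ) /2,pi , sqrt( 10),  sqrt(13), sqrt( 14 ) , sqrt( 14) , 5, 6 ]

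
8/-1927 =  - 8/1927 = - 0.00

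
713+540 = 1253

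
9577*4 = 38308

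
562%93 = 4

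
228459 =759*301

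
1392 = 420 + 972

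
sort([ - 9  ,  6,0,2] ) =[ - 9,0,2,6]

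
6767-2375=4392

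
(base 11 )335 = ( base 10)401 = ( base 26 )fb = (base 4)12101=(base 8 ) 621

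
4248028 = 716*5933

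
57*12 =684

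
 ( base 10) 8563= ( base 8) 20563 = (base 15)280d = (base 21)J8G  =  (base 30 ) 9FD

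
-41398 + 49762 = 8364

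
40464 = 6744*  6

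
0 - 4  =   - 4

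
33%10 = 3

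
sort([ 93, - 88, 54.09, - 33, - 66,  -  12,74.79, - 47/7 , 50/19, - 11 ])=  [ - 88, - 66,  -  33,-12, - 11,-47/7, 50/19 , 54.09 , 74.79, 93] 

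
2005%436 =261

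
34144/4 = 8536 = 8536.00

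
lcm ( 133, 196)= 3724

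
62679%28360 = 5959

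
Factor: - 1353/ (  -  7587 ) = 3^(  -  2)*11^1*41^1*281^( - 1) =451/2529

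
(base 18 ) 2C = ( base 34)1e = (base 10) 48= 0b110000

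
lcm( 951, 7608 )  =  7608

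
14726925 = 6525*2257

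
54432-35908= 18524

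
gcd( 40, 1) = 1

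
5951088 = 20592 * 289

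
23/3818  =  1/166 = 0.01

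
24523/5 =4904+ 3/5 = 4904.60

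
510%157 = 39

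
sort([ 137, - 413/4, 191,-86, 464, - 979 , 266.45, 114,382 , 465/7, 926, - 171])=[ - 979, -171 , - 413/4, - 86,  465/7,114, 137, 191, 266.45,  382, 464, 926 ]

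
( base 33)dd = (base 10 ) 442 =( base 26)h0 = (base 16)1BA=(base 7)1201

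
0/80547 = 0   =  0.00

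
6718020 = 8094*830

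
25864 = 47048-21184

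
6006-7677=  -1671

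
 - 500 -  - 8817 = 8317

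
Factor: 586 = 2^1*293^1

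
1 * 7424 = 7424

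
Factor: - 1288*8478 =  - 2^4*3^3*7^1 * 23^1*157^1= - 10919664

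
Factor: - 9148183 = -11^1*831653^1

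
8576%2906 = 2764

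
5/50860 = 1/10172 = 0.00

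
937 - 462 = 475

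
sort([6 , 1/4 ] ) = [ 1/4, 6 ] 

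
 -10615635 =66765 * ( - 159 ) 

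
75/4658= 75/4658 = 0.02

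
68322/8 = 8540 + 1/4=8540.25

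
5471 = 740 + 4731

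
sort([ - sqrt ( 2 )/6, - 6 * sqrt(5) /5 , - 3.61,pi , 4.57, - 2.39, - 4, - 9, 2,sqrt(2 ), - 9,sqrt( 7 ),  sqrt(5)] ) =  [-9, - 9 , - 4, - 3.61 , - 6*sqrt(5 ) /5, - 2.39, - sqrt( 2 ) /6,sqrt( 2 ),  2,sqrt(5),sqrt( 7), pi,  4.57]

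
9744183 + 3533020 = 13277203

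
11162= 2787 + 8375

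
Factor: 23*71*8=2^3 * 23^1*71^1 =13064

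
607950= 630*965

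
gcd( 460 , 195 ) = 5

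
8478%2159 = 2001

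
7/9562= 1/1366 = 0.00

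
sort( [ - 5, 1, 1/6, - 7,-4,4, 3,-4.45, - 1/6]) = [ - 7,-5,  -  4.45, - 4, - 1/6 , 1/6,1, 3, 4]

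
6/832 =3/416 = 0.01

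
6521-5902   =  619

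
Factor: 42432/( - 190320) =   -  68/305 = - 2^2*5^(-1 )*17^1*61^( - 1)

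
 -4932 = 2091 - 7023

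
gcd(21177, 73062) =9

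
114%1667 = 114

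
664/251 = 2+162/251 = 2.65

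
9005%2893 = 326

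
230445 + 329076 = 559521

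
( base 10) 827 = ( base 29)sf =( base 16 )33B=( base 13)4b8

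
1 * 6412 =6412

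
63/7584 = 21/2528 = 0.01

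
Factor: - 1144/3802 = -2^2*11^1*13^1 * 1901^(-1) =-572/1901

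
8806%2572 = 1090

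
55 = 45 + 10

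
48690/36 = 2705/2 = 1352.50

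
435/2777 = 435/2777 = 0.16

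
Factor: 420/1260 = 1/3 = 3^ (-1 )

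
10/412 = 5/206 = 0.02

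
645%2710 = 645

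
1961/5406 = 37/102 = 0.36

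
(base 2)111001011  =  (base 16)1CB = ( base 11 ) 388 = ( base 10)459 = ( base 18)179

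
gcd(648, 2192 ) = 8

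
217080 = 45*4824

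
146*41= 5986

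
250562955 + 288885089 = 539448044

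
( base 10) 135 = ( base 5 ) 1020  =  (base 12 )b3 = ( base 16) 87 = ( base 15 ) 90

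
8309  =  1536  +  6773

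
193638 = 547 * 354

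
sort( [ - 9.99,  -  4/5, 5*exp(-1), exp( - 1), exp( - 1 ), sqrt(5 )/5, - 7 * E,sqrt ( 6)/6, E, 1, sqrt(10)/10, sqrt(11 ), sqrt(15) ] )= [ - 7*E, - 9.99, - 4/5, sqrt ( 10) /10, exp ( - 1), exp ( - 1), sqrt( 6)/6, sqrt ( 5 )/5  ,  1, 5*exp( - 1), E,sqrt( 11),  sqrt( 15) ] 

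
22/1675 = 22/1675 = 0.01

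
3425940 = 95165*36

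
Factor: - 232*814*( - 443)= 83659664 =2^4 * 11^1 * 29^1*37^1*443^1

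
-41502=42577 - 84079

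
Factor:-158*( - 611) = 2^1*13^1  *47^1 * 79^1= 96538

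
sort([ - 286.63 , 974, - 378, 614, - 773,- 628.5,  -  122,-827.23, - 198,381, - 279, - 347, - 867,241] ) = [ - 867, - 827.23, - 773, - 628.5, - 378, - 347, - 286.63, - 279, - 198 , - 122 , 241, 381, 614, 974 ]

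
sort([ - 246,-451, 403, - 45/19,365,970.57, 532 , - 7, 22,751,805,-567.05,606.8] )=[ - 567.05, - 451,-246, - 7, - 45/19, 22,365, 403, 532, 606.8,751 , 805, 970.57 ]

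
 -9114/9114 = -1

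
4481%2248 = 2233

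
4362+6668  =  11030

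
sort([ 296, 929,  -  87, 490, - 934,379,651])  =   [ - 934, - 87, 296, 379,  490,651,929]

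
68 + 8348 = 8416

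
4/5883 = 4/5883 = 0.00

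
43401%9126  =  6897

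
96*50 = 4800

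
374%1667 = 374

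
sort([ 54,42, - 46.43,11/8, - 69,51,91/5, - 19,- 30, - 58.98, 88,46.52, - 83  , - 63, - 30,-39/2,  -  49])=[ - 83,  -  69,-63, - 58.98, - 49, - 46.43,-30, - 30, - 39/2, - 19, 11/8, 91/5,42, 46.52,51,54,88 ] 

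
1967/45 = 43 + 32/45 = 43.71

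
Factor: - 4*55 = -2^2*5^1*11^1  =  - 220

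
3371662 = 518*6509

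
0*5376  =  0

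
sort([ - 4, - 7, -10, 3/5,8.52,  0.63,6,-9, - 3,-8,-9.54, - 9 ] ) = [ - 10, - 9.54, - 9,  -  9, - 8, -7, -4,-3,  3/5, 0.63  ,  6 , 8.52] 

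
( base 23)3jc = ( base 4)133310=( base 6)13232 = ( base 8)3764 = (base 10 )2036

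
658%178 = 124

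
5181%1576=453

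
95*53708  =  5102260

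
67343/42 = 1603 + 17/42 = 1603.40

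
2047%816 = 415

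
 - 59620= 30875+-90495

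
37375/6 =6229 + 1/6 = 6229.17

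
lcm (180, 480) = 1440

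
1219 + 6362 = 7581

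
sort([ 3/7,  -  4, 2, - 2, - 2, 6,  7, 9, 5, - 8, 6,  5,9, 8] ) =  [-8 , - 4, - 2,-2, 3/7,2, 5, 5,6, 6, 7, 8, 9, 9] 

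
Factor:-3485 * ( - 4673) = 16285405= 5^1*17^1*41^1*4673^1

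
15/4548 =5/1516 = 0.00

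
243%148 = 95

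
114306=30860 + 83446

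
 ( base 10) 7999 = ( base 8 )17477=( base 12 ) 4767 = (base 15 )2584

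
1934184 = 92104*21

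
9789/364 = 26 + 25/28 = 26.89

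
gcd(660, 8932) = 44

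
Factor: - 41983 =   -  41983^1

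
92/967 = 92/967=0.10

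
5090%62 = 6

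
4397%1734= 929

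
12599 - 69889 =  - 57290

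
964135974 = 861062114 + 103073860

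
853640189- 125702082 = 727938107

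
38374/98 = 391 + 4/7 = 391.57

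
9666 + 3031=12697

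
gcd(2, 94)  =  2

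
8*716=5728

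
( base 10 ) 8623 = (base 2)10000110101111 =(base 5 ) 233443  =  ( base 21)JBD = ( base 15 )284D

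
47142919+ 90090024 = 137232943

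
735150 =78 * 9425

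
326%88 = 62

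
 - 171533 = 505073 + -676606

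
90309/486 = 185  +  133/162 = 185.82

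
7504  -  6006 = 1498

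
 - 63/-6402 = 21/2134 =0.01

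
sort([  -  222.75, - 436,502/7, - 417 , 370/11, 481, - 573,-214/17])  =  [ - 573,-436, - 417,  -  222.75, - 214/17, 370/11, 502/7, 481 ]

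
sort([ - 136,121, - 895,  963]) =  [  -  895 , - 136, 121, 963]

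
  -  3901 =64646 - 68547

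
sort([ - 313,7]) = [ - 313,7 ] 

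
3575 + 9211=12786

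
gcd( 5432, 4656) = 776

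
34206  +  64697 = 98903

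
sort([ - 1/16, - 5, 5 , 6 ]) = [ - 5 , - 1/16,5, 6 ]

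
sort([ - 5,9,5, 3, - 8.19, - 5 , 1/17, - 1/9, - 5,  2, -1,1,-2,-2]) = [-8.19, - 5, - 5,-5, - 2,-2, - 1, - 1/9, 1/17, 1,  2,3,5, 9 ] 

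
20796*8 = 166368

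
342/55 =342/55  =  6.22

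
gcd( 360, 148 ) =4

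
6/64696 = 3/32348 = 0.00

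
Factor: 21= 3^1*7^1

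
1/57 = 1/57=0.02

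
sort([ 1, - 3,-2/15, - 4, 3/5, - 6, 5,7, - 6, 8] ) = [ - 6, - 6, - 4, - 3  , - 2/15,3/5, 1,5, 7,8] 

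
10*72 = 720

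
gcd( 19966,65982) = 2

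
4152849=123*33763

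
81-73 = 8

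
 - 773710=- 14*55265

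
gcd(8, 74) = 2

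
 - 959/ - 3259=959/3259 = 0.29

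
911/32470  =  911/32470 = 0.03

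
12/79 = 12/79 = 0.15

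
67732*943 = 63871276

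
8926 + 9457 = 18383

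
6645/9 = 738 + 1/3 =738.33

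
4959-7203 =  - 2244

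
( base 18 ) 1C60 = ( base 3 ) 111111000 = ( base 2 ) 10011001100100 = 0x2664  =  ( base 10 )9828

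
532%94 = 62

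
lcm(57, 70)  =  3990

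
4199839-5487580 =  - 1287741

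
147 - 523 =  - 376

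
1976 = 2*988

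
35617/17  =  2095 + 2/17 = 2095.12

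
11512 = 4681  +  6831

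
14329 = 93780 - 79451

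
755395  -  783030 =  - 27635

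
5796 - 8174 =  - 2378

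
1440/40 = 36= 36.00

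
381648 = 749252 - 367604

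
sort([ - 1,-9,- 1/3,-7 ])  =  [ - 9 ,- 7, - 1, - 1/3 ]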